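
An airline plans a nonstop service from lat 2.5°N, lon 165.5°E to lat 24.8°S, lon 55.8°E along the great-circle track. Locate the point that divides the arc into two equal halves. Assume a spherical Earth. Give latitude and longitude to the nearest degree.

≈ lat 19°S, lon 115°E

Convert each endpoint to a unit vector on the sphere (x = cos φ cos λ, y = cos φ sin λ, z = sin φ).
The central angle between the endpoints is δ = arccos(p₁·p₂) ≈ 1.901 rad (108.9°).
Interpolate at f = 1/2 with slerp weights a = sin((1−f)δ)/sin δ ≈ 0.860, b = sin(fδ)/sin δ ≈ 0.860.
p = a·p₁ + b·p₂ ≈ (-0.393, 0.861, -0.323); φ = arcsin(p_z) ≈ -18.86°, λ = atan2(p_y, p_x) ≈ 114.54°.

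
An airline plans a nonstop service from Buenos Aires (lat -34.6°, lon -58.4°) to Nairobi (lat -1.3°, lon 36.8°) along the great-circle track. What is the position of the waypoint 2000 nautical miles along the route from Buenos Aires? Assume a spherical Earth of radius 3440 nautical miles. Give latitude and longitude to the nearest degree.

From cos δ = sin φ₁ sin φ₂ + cos φ₁ cos φ₂ cos Δλ, the central angle is δ ≈ 1.633 rad (93.5°). The total great-circle distance is δ·R ≈ 1.633 × 3440 ≈ 5616 nmi, so the target fraction is f = 2000/5616 ≈ 0.356.
Interpolate at f ≈ 0.356 with slerp weights a = sin((1−f)δ)/sin δ ≈ 0.870, b = sin(fδ)/sin δ ≈ 0.550.
p = a·p₁ + b·p₂ ≈ (0.816, -0.280, -0.506); φ = arcsin(p_z) ≈ -30.42°, λ = atan2(p_y, p_x) ≈ -18.96°.

≈ lat -30°, lon -19°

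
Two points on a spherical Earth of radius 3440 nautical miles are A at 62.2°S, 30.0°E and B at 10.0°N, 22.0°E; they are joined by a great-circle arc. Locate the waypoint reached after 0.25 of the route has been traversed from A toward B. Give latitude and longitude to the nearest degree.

Write both endpoints as unit vectors p₁, p₂ with components (cos φ cos λ, cos φ sin λ, sin φ).
The central angle between the endpoints is δ = arccos(p₁·p₂) ≈ 1.265 rad (72.5°).
Interpolate at f = 0.25 with slerp weights a = sin((1−f)δ)/sin δ ≈ 0.852, b = sin(fδ)/sin δ ≈ 0.326.
p = a·p₁ + b·p₂ ≈ (0.642, 0.319, -0.697); φ = arcsin(p_z) ≈ -44.20°, λ = atan2(p_y, p_x) ≈ 26.43°.

≈ 44°S, 26°E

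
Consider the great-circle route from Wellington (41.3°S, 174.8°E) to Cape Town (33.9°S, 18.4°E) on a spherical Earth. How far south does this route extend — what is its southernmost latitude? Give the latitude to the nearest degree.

≈ 75°S

The great circle lies in the plane with unit normal n̂ = (p₁ × p₂)/|p₁ × p₂|.
Here n̂_z ≈ -0.255; the vertex latitude is φ_max = arccos|n̂_z| ≈ 75.2°.
Check via Clairaut: cos φ_max = |cos φ₁| · sin C = cos(41.3°)·sin(160.2°) ≈ 0.255, again giving ≈ 75.2°.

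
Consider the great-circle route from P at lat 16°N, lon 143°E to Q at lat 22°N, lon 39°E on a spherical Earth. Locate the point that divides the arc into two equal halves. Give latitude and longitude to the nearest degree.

Write both endpoints as unit vectors p₁, p₂ with components (cos φ cos λ, cos φ sin λ, sin φ).
The central angle between the endpoints is δ = arccos(p₁·p₂) ≈ 1.683 rad (96.5°).
Interpolate at f = 1/2 with slerp weights a = sin((1−f)δ)/sin δ ≈ 0.751, b = sin(fδ)/sin δ ≈ 0.751.
p = a·p₁ + b·p₂ ≈ (-0.035, 0.872, 0.488); φ = arcsin(p_z) ≈ 29.21°, λ = atan2(p_y, p_x) ≈ 92.32°.

≈ lat 29°N, lon 92°E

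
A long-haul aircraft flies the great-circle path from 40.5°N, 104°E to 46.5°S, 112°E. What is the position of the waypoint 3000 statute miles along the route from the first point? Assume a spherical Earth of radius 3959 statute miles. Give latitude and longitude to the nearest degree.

Write both endpoints as unit vectors p₁, p₂ with components (cos φ cos λ, cos φ sin λ, sin φ).
The central angle between the endpoints is δ = arccos(p₁·p₂) ≈ 1.524 rad (87.3°). The total great-circle distance is δ·R ≈ 1.524 × 3959 ≈ 6032 mi, so the target fraction is f = 3000/6032 ≈ 0.497.
Interpolate at f ≈ 0.497 with slerp weights a = sin((1−f)δ)/sin δ ≈ 0.694, b = sin(fδ)/sin δ ≈ 0.688.
p = a·p₁ + b·p₂ ≈ (-0.305, 0.951, -0.048); φ = arcsin(p_z) ≈ -2.78°, λ = atan2(p_y, p_x) ≈ 107.78°.

≈ 3°S, 108°E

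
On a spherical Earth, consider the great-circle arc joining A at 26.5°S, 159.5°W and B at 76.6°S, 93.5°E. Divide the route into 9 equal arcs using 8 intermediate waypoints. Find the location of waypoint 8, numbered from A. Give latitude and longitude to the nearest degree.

≈ 77°S, 127°E

Convert each endpoint to a unit vector on the sphere (x = cos φ cos λ, y = cos φ sin λ, z = sin φ).
The central angle between the endpoints is δ = arccos(p₁·p₂) ≈ 1.188 rad (68.1°).
Interpolate at f = 8/9 with slerp weights a = sin((1−f)δ)/sin δ ≈ 0.142, b = sin(fδ)/sin δ ≈ 0.938.
p = a·p₁ + b·p₂ ≈ (-0.132, 0.173, -0.976); φ = arcsin(p_z) ≈ -77.44°, λ = atan2(p_y, p_x) ≈ 127.46°.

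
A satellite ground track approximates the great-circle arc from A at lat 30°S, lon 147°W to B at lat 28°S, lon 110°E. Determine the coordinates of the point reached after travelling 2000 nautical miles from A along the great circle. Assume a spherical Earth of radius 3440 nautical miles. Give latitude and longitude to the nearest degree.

≈ lat 41°S, lon 174°E

Write both endpoints as unit vectors p₁, p₂ with components (cos φ cos λ, cos φ sin λ, sin φ).
The central angle between the endpoints is δ = arccos(p₁·p₂) ≈ 1.508 rad (86.4°). The total great-circle distance is δ·R ≈ 1.508 × 3440 ≈ 5188 nmi, so the target fraction is f = 2000/5188 ≈ 0.386.
Interpolate at f ≈ 0.386 with slerp weights a = sin((1−f)δ)/sin δ ≈ 0.801, b = sin(fδ)/sin δ ≈ 0.550.
p = a·p₁ + b·p₂ ≈ (-0.748, 0.079, -0.659); φ = arcsin(p_z) ≈ -41.22°, λ = atan2(p_y, p_x) ≈ 174.00°.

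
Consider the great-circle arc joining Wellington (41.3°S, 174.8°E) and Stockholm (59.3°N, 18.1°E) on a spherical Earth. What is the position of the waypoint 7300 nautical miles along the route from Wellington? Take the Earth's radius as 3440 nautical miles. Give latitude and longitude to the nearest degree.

≈ 63°N, 96°E

Write both endpoints as unit vectors p₁, p₂ with components (cos φ cos λ, cos φ sin λ, sin φ).
The central angle between the endpoints is δ = arccos(p₁·p₂) ≈ 2.738 rad (156.9°). The total great-circle distance is δ·R ≈ 2.738 × 3440 ≈ 9420 nmi, so the target fraction is f = 7300/9420 ≈ 0.775.
Interpolate at f ≈ 0.775 with slerp weights a = sin((1−f)δ)/sin δ ≈ 1.473, b = sin(fδ)/sin δ ≈ 2.171.
p = a·p₁ + b·p₂ ≈ (-0.048, 0.445, 0.894); φ = arcsin(p_z) ≈ 63.44°, λ = atan2(p_y, p_x) ≈ 96.22°.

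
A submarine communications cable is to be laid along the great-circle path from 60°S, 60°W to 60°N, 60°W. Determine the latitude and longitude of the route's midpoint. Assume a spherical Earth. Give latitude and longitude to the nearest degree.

≈ 0°N, 60°W

From cos δ = sin φ₁ sin φ₂ + cos φ₁ cos φ₂ cos Δλ, the central angle is δ ≈ 2.094 rad (120.0°).
Interpolate at f = 1/2 with slerp weights a = sin((1−f)δ)/sin δ ≈ 1.000, b = sin(fδ)/sin δ ≈ 1.000.
p = a·p₁ + b·p₂ ≈ (0.500, -0.866, 0.000); φ = arcsin(p_z) ≈ 0.00°, λ = atan2(p_y, p_x) ≈ -60.00°.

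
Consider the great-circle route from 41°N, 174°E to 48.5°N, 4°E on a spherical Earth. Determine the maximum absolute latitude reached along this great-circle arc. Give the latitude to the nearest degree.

The great circle lies in the plane with unit normal n̂ = (p₁ × p₂)/|p₁ × p₂|.
Here n̂_z ≈ -0.087; the vertex latitude is φ_max = arccos|n̂_z| ≈ 85.0°.
Check via Clairaut: cos φ_max = |cos φ₁| · sin C = cos(41.0°)·sin(6.6°) ≈ 0.087, again giving ≈ 85.0°.

≈ 85°N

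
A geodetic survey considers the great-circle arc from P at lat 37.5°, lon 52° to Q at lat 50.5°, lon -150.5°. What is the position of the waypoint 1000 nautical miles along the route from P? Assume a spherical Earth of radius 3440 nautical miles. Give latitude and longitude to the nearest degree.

Write both endpoints as unit vectors p₁, p₂ with components (cos φ cos λ, cos φ sin λ, sin φ).
The central angle between the endpoints is δ = arccos(p₁·p₂) ≈ 1.567 rad (89.8°). The total great-circle distance is δ·R ≈ 1.567 × 3440 ≈ 5391 nmi, so the target fraction is f = 1000/5391 ≈ 0.185.
Interpolate at f ≈ 0.185 with slerp weights a = sin((1−f)δ)/sin δ ≈ 0.957, b = sin(fδ)/sin δ ≈ 0.287.
p = a·p₁ + b·p₂ ≈ (0.309, 0.509, 0.804); φ = arcsin(p_z) ≈ 53.49°, λ = atan2(p_y, p_x) ≈ 58.73°.

≈ lat 53°, lon 59°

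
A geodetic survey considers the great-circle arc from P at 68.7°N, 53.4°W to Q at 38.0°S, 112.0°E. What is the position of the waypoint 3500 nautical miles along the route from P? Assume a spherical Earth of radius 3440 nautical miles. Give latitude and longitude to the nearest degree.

≈ 51°N, 96°E

Write both endpoints as unit vectors p₁, p₂ with components (cos φ cos λ, cos φ sin λ, sin φ).
The central angle between the endpoints is δ = arccos(p₁·p₂) ≈ 2.588 rad (148.3°). The total great-circle distance is δ·R ≈ 2.588 × 3440 ≈ 8903 nmi, so the target fraction is f = 3500/8903 ≈ 0.393.
Interpolate at f ≈ 0.393 with slerp weights a = sin((1−f)δ)/sin δ ≈ 1.902, b = sin(fδ)/sin δ ≈ 1.618.
p = a·p₁ + b·p₂ ≈ (-0.066, 0.628, 0.776); φ = arcsin(p_z) ≈ 50.88°, λ = atan2(p_y, p_x) ≈ 95.98°.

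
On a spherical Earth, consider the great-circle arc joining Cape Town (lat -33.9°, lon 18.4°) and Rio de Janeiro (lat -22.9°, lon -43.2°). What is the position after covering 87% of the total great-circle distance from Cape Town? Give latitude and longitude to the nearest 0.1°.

Write both endpoints as unit vectors p₁, p₂ with components (cos φ cos λ, cos φ sin λ, sin φ).
The central angle between the endpoints is δ = arccos(p₁·p₂) ≈ 0.951 rad (54.5°).
Interpolate at f = 0.87 with slerp weights a = sin((1−f)δ)/sin δ ≈ 0.152, b = sin(fδ)/sin δ ≈ 0.904.
p = a·p₁ + b·p₂ ≈ (0.727, -0.531, -0.436); φ = arcsin(p_z) ≈ -25.88°, λ = atan2(p_y, p_x) ≈ -36.14°.

≈ lat -25.9°, lon -36.1°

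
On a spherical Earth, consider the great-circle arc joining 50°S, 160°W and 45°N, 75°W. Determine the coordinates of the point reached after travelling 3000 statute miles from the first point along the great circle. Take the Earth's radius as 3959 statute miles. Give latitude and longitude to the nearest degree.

Convert each endpoint to a unit vector on the sphere (x = cos φ cos λ, y = cos φ sin λ, z = sin φ).
The central angle between the endpoints is δ = arccos(p₁·p₂) ≈ 2.097 rad (120.1°). The total great-circle distance is δ·R ≈ 2.097 × 3959 ≈ 8301 mi, so the target fraction is f = 3000/8301 ≈ 0.361.
Interpolate at f ≈ 0.361 with slerp weights a = sin((1−f)δ)/sin δ ≈ 1.125, b = sin(fδ)/sin δ ≈ 0.795.
p = a·p₁ + b·p₂ ≈ (-0.534, -0.790, -0.300); φ = arcsin(p_z) ≈ -17.47°, λ = atan2(p_y, p_x) ≈ -124.06°.

≈ 17°S, 124°W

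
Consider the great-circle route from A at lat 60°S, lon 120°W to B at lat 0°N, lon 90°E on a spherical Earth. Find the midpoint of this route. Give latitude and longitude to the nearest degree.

≈ lat 54°S, lon 114°E

Write both endpoints as unit vectors p₁, p₂ with components (cos φ cos λ, cos φ sin λ, sin φ).
The central angle between the endpoints is δ = arccos(p₁·p₂) ≈ 2.019 rad (115.7°).
Interpolate at f = 1/2 with slerp weights a = sin((1−f)δ)/sin δ ≈ 0.939, b = sin(fδ)/sin δ ≈ 0.939.
p = a·p₁ + b·p₂ ≈ (-0.235, 0.532, -0.813); φ = arcsin(p_z) ≈ -54.42°, λ = atan2(p_y, p_x) ≈ 113.79°.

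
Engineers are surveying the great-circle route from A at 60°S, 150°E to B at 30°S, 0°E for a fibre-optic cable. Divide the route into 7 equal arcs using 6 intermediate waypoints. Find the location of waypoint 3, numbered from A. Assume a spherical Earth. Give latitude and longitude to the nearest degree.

≈ 74°S, 44°E

From cos δ = sin φ₁ sin φ₂ + cos φ₁ cos φ₂ cos Δλ, the central angle is δ ≈ 1.513 rad (86.7°).
Interpolate at f = 3/7 with slerp weights a = sin((1−f)δ)/sin δ ≈ 0.762, b = sin(fδ)/sin δ ≈ 0.605.
p = a·p₁ + b·p₂ ≈ (0.194, 0.191, -0.962); φ = arcsin(p_z) ≈ -74.23°, λ = atan2(p_y, p_x) ≈ 44.50°.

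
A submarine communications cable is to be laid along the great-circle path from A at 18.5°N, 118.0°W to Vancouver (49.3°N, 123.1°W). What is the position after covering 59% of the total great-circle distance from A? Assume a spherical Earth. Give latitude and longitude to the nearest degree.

≈ 37°N, 121°W

From cos δ = sin φ₁ sin φ₂ + cos φ₁ cos φ₂ cos Δλ, the central angle is δ ≈ 0.542 rad (31.1°).
Interpolate at f = 0.59 with slerp weights a = sin((1−f)δ)/sin δ ≈ 0.427, b = sin(fδ)/sin δ ≈ 0.609.
p = a·p₁ + b·p₂ ≈ (-0.407, -0.691, 0.598); φ = arcsin(p_z) ≈ 36.70°, λ = atan2(p_y, p_x) ≈ -120.53°.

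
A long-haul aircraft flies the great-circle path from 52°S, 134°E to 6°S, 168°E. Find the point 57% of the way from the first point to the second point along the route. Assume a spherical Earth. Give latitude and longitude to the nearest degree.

Write both endpoints as unit vectors p₁, p₂ with components (cos φ cos λ, cos φ sin λ, sin φ).
The central angle between the endpoints is δ = arccos(p₁·p₂) ≈ 0.940 rad (53.8°).
Interpolate at f = 0.57 with slerp weights a = sin((1−f)δ)/sin δ ≈ 0.487, b = sin(fδ)/sin δ ≈ 0.632.
p = a·p₁ + b·p₂ ≈ (-0.823, 0.346, -0.450); φ = arcsin(p_z) ≈ -26.73°, λ = atan2(p_y, p_x) ≈ 157.18°.

≈ 27°S, 157°E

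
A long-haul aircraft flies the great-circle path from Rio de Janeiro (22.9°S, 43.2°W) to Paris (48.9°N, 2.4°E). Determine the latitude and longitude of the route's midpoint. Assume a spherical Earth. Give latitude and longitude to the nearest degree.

Convert each endpoint to a unit vector on the sphere (x = cos φ cos λ, y = cos φ sin λ, z = sin φ).
The central angle between the endpoints is δ = arccos(p₁·p₂) ≈ 1.440 rad (82.5°).
Interpolate at f = 1/2 with slerp weights a = sin((1−f)δ)/sin δ ≈ 0.665, b = sin(fδ)/sin δ ≈ 0.665.
p = a·p₁ + b·p₂ ≈ (0.883, -0.401, 0.242); φ = arcsin(p_z) ≈ 14.03°, λ = atan2(p_y, p_x) ≈ -24.42°.

≈ 14°N, 24°W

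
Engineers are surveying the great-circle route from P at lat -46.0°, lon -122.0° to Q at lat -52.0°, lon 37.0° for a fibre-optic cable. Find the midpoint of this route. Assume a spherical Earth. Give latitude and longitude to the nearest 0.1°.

Write both endpoints as unit vectors p₁, p₂ with components (cos φ cos λ, cos φ sin λ, sin φ).
The central angle between the endpoints is δ = arccos(p₁·p₂) ≈ 1.402 rad (80.4°).
Interpolate at f = 1/2 with slerp weights a = sin((1−f)δ)/sin δ ≈ 0.654, b = sin(fδ)/sin δ ≈ 0.654.
p = a·p₁ + b·p₂ ≈ (0.081, -0.143, -0.986); φ = arcsin(p_z) ≈ -80.54°, λ = atan2(p_y, p_x) ≈ -60.52°.

≈ lat -80.5°, lon -60.5°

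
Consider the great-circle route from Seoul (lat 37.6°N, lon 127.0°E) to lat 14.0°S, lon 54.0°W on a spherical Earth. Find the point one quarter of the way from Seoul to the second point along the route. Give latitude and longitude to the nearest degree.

The haversine formula gives a central angle δ ≈ 2.729 rad (156.4°) between the endpoints.
Interpolate at f = 1/4 with slerp weights a = sin((1−f)δ)/sin δ ≈ 2.218, b = sin(fδ)/sin δ ≈ 1.574.
p = a·p₁ + b·p₂ ≈ (-0.160, 0.168, 0.973); φ = arcsin(p_z) ≈ 76.59°, λ = atan2(p_y, p_x) ≈ 133.60°.

≈ lat 77°N, lon 134°E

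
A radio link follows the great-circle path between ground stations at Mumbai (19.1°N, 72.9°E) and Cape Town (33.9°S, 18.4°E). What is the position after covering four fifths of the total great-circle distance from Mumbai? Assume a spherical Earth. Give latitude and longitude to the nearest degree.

≈ 24°S, 31°E

The haversine formula gives a central angle δ ≈ 1.294 rad (74.2°) between the endpoints.
Interpolate at f = 4/5 with slerp weights a = sin((1−f)δ)/sin δ ≈ 0.266, b = sin(fδ)/sin δ ≈ 0.894.
p = a·p₁ + b·p₂ ≈ (0.778, 0.475, -0.412); φ = arcsin(p_z) ≈ -24.30°, λ = atan2(p_y, p_x) ≈ 31.38°.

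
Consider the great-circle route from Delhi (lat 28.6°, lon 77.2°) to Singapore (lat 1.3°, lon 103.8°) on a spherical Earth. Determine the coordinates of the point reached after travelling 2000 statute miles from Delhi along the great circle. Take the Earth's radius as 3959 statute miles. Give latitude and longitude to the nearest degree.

≈ lat 8°, lon 98°

Write both endpoints as unit vectors p₁, p₂ with components (cos φ cos λ, cos φ sin λ, sin φ).
The central angle between the endpoints is δ = arccos(p₁·p₂) ≈ 0.651 rad (37.3°). The total great-circle distance is δ·R ≈ 0.651 × 3959 ≈ 2576 mi, so the target fraction is f = 2000/2576 ≈ 0.776.
Interpolate at f ≈ 0.776 with slerp weights a = sin((1−f)δ)/sin δ ≈ 0.239, b = sin(fδ)/sin δ ≈ 0.799.
p = a·p₁ + b·p₂ ≈ (-0.144, 0.981, 0.133); φ = arcsin(p_z) ≈ 7.62°, λ = atan2(p_y, p_x) ≈ 98.35°.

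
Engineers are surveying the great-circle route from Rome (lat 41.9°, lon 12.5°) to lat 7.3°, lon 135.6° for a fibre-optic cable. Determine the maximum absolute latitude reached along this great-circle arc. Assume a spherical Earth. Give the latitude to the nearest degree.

The great circle lies in the plane with unit normal n̂ = (p₁ × p₂)/|p₁ × p₂|.
Here n̂_z ≈ +0.652; the vertex latitude is φ_max = arccos|n̂_z| ≈ 49.3°.

≈ 49°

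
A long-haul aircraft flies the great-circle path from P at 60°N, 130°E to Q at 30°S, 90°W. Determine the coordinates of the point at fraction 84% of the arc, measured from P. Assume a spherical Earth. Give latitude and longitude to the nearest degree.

Write both endpoints as unit vectors p₁, p₂ with components (cos φ cos λ, cos φ sin λ, sin φ).
The central angle between the endpoints is δ = arccos(p₁·p₂) ≈ 2.441 rad (139.9°).
Interpolate at f = 0.84 with slerp weights a = sin((1−f)δ)/sin δ ≈ 0.591, b = sin(fδ)/sin δ ≈ 1.377.
p = a·p₁ + b·p₂ ≈ (-0.190, -0.966, -0.177); φ = arcsin(p_z) ≈ -10.17°, λ = atan2(p_y, p_x) ≈ -101.12°.

≈ 10°S, 101°W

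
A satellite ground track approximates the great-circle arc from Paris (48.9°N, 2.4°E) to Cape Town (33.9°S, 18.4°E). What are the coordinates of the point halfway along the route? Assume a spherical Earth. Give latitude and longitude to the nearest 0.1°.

The haversine formula gives a central angle δ ≈ 1.466 rad (84.0°) between the endpoints.
Interpolate at f = 1/2 with slerp weights a = sin((1−f)δ)/sin δ ≈ 0.673, b = sin(fδ)/sin δ ≈ 0.673.
p = a·p₁ + b·p₂ ≈ (0.972, 0.195, 0.132); φ = arcsin(p_z) ≈ 7.57°, λ = atan2(p_y, p_x) ≈ 11.33°.

≈ 7.6°N, 11.3°E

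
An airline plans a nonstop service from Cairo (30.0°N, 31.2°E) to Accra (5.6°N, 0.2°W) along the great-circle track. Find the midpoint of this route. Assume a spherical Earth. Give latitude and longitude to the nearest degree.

≈ 18°N, 14°E

Write both endpoints as unit vectors p₁, p₂ with components (cos φ cos λ, cos φ sin λ, sin φ).
The central angle between the endpoints is δ = arccos(p₁·p₂) ≈ 0.669 rad (38.3°).
Interpolate at f = 1/2 with slerp weights a = sin((1−f)δ)/sin δ ≈ 0.529, b = sin(fδ)/sin δ ≈ 0.529.
p = a·p₁ + b·p₂ ≈ (0.919, 0.236, 0.316); φ = arcsin(p_z) ≈ 18.44°, λ = atan2(p_y, p_x) ≈ 14.38°.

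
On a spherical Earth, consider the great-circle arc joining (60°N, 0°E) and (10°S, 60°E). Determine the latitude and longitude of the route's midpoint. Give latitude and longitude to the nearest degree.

≈ (28°N, 41°E)

From cos δ = sin φ₁ sin φ₂ + cos φ₁ cos φ₂ cos Δλ, the central angle is δ ≈ 1.475 rad (84.5°).
Interpolate at f = 1/2 with slerp weights a = sin((1−f)δ)/sin δ ≈ 0.675, b = sin(fδ)/sin δ ≈ 0.675.
p = a·p₁ + b·p₂ ≈ (0.670, 0.576, 0.468); φ = arcsin(p_z) ≈ 27.88°, λ = atan2(p_y, p_x) ≈ 40.68°.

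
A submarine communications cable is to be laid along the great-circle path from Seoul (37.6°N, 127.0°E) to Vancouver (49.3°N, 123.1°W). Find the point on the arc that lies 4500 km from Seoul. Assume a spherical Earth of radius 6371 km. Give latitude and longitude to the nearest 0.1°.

From cos δ = sin φ₁ sin φ₂ + cos φ₁ cos φ₂ cos Δλ, the central angle is δ ≈ 1.280 rad (73.3°). The total great-circle distance is δ·R ≈ 1.280 × 6371 ≈ 8155 km, so the target fraction is f = 4500/8155 ≈ 0.552.
Interpolate at f ≈ 0.552 with slerp weights a = sin((1−f)δ)/sin δ ≈ 0.567, b = sin(fδ)/sin δ ≈ 0.677.
p = a·p₁ + b·p₂ ≈ (-0.511, -0.012, 0.859); φ = arcsin(p_z) ≈ 59.24°, λ = atan2(p_y, p_x) ≈ -178.70°.

≈ (59.2°N, 178.7°W)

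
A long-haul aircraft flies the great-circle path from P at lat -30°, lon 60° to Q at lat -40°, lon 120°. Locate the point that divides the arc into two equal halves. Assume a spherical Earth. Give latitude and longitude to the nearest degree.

≈ lat -39°, lon 88°

Convert each endpoint to a unit vector on the sphere (x = cos φ cos λ, y = cos φ sin λ, z = sin φ).
The central angle between the endpoints is δ = arccos(p₁·p₂) ≈ 0.859 rad (49.2°).
Interpolate at f = 1/2 with slerp weights a = sin((1−f)δ)/sin δ ≈ 0.550, b = sin(fδ)/sin δ ≈ 0.550.
p = a·p₁ + b·p₂ ≈ (0.027, 0.777, -0.628); φ = arcsin(p_z) ≈ -38.94°, λ = atan2(p_y, p_x) ≈ 87.97°.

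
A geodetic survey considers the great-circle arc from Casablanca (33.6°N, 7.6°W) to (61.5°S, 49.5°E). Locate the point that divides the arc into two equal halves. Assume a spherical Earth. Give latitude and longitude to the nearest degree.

The haversine formula gives a central angle δ ≈ 1.845 rad (105.7°) between the endpoints.
Interpolate at f = 1/2 with slerp weights a = sin((1−f)δ)/sin δ ≈ 0.828, b = sin(fδ)/sin δ ≈ 0.828.
p = a·p₁ + b·p₂ ≈ (0.940, 0.209, -0.269); φ = arcsin(p_z) ≈ -15.63°, λ = atan2(p_y, p_x) ≈ 12.55°.

≈ (16°S, 13°E)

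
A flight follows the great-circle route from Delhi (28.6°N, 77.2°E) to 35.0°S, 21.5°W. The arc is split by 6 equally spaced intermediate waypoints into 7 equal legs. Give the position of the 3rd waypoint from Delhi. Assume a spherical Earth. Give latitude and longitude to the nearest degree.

≈ 0°N, 36°E

Convert each endpoint to a unit vector on the sphere (x = cos φ cos λ, y = cos φ sin λ, z = sin φ).
The central angle between the endpoints is δ = arccos(p₁·p₂) ≈ 1.964 rad (112.5°).
Interpolate at f = 3/7 with slerp weights a = sin((1−f)δ)/sin δ ≈ 0.976, b = sin(fδ)/sin δ ≈ 0.808.
p = a·p₁ + b·p₂ ≈ (0.805, 0.593, 0.004); φ = arcsin(p_z) ≈ 0.22°, λ = atan2(p_y, p_x) ≈ 36.36°.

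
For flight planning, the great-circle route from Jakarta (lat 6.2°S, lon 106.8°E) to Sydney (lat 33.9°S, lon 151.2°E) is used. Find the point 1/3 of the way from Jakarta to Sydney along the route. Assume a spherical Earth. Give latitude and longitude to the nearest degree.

≈ lat 17°S, lon 120°E

Write both endpoints as unit vectors p₁, p₂ with components (cos φ cos λ, cos φ sin λ, sin φ).
The central angle between the endpoints is δ = arccos(p₁·p₂) ≈ 0.863 rad (49.5°).
Interpolate at f = 1/3 with slerp weights a = sin((1−f)δ)/sin δ ≈ 0.716, b = sin(fδ)/sin δ ≈ 0.373.
p = a·p₁ + b·p₂ ≈ (-0.477, 0.831, -0.286); φ = arcsin(p_z) ≈ -16.60°, λ = atan2(p_y, p_x) ≈ 119.88°.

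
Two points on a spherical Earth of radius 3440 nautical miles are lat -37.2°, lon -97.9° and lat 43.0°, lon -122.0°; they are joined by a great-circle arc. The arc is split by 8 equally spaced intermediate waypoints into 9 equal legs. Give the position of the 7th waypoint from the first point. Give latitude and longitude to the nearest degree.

≈ lat 25°, lon -115°

Convert each endpoint to a unit vector on the sphere (x = cos φ cos λ, y = cos φ sin λ, z = sin φ).
The central angle between the endpoints is δ = arccos(p₁·p₂) ≈ 1.451 rad (83.1°).
Interpolate at f = 7/9 with slerp weights a = sin((1−f)δ)/sin δ ≈ 0.319, b = sin(fδ)/sin δ ≈ 0.910.
p = a·p₁ + b·p₂ ≈ (-0.388, -0.816, 0.428); φ = arcsin(p_z) ≈ 25.33°, λ = atan2(p_y, p_x) ≈ -115.40°.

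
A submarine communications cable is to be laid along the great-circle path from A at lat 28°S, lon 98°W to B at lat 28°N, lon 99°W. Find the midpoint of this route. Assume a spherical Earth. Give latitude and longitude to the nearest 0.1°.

≈ lat 0.0°N, lon 98.5°W

Write both endpoints as unit vectors p₁, p₂ with components (cos φ cos λ, cos φ sin λ, sin φ).
The central angle between the endpoints is δ = arccos(p₁·p₂) ≈ 0.978 rad (56.0°).
Interpolate at f = 1/2 with slerp weights a = sin((1−f)δ)/sin δ ≈ 0.566, b = sin(fδ)/sin δ ≈ 0.566.
p = a·p₁ + b·p₂ ≈ (-0.148, -0.989, 0.000); φ = arcsin(p_z) ≈ 0.00°, λ = atan2(p_y, p_x) ≈ -98.50°.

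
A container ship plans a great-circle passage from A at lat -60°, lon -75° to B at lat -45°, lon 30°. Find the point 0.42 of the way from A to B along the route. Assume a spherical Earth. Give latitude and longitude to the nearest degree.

Convert each endpoint to a unit vector on the sphere (x = cos φ cos λ, y = cos φ sin λ, z = sin φ).
The central angle between the endpoints is δ = arccos(p₁·p₂) ≈ 1.023 rad (58.6°).
Interpolate at f = 0.42 with slerp weights a = sin((1−f)δ)/sin δ ≈ 0.655, b = sin(fδ)/sin δ ≈ 0.488.
p = a·p₁ + b·p₂ ≈ (0.384, -0.144, -0.912); φ = arcsin(p_z) ≈ -65.82°, λ = atan2(p_y, p_x) ≈ -20.55°.

≈ lat -66°, lon -21°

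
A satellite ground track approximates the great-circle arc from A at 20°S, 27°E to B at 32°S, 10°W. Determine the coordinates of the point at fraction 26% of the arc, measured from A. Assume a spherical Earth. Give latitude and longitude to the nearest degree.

Convert each endpoint to a unit vector on the sphere (x = cos φ cos λ, y = cos φ sin λ, z = sin φ).
The central angle between the endpoints is δ = arccos(p₁·p₂) ≈ 0.613 rad (35.1°).
Interpolate at f = 0.26 with slerp weights a = sin((1−f)δ)/sin δ ≈ 0.762, b = sin(fδ)/sin δ ≈ 0.276.
p = a·p₁ + b·p₂ ≈ (0.868, 0.284, -0.407); φ = arcsin(p_z) ≈ -24.00°, λ = atan2(p_y, p_x) ≈ 18.13°.

≈ 24°S, 18°E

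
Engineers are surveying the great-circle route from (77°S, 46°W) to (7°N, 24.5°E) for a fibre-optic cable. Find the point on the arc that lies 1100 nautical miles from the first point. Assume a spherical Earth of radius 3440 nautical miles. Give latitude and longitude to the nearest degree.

Convert each endpoint to a unit vector on the sphere (x = cos φ cos λ, y = cos φ sin λ, z = sin φ).
The central angle between the endpoints is δ = arccos(p₁·p₂) ≈ 1.615 rad (92.5°). The total great-circle distance is δ·R ≈ 1.615 × 3440 ≈ 5556 nmi, so the target fraction is f = 1100/5556 ≈ 0.198.
Interpolate at f ≈ 0.198 with slerp weights a = sin((1−f)δ)/sin δ ≈ 0.963, b = sin(fδ)/sin δ ≈ 0.315.
p = a·p₁ + b·p₂ ≈ (0.435, -0.026, -0.900); φ = arcsin(p_z) ≈ -64.18°, λ = atan2(p_y, p_x) ≈ -3.47°.

≈ (64°S, 3°W)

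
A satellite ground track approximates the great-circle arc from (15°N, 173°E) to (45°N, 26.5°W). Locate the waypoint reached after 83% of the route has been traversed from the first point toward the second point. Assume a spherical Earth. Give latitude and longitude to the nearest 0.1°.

Write both endpoints as unit vectors p₁, p₂ with components (cos φ cos λ, cos φ sin λ, sin φ).
The central angle between the endpoints is δ = arccos(p₁·p₂) ≈ 2.050 rad (117.4°).
Interpolate at f = 0.83 with slerp weights a = sin((1−f)δ)/sin δ ≈ 0.385, b = sin(fδ)/sin δ ≈ 1.117.
p = a·p₁ + b·p₂ ≈ (0.338, -0.307, 0.890); φ = arcsin(p_z) ≈ 62.82°, λ = atan2(p_y, p_x) ≈ -42.26°.

≈ (62.8°N, 42.3°W)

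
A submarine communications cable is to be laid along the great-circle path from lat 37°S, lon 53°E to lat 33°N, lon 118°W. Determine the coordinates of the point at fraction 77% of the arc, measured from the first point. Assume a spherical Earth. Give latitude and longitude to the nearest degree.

≈ lat 8°N, lon 85°W

From cos δ = sin φ₁ sin φ₂ + cos φ₁ cos φ₂ cos Δλ, the central angle is δ ≈ 2.995 rad (171.6°).
Interpolate at f = 0.77 with slerp weights a = sin((1−f)δ)/sin δ ≈ 4.361, b = sin(fδ)/sin δ ≈ 5.086.
p = a·p₁ + b·p₂ ≈ (0.093, -0.985, 0.146); φ = arcsin(p_z) ≈ 8.38°, λ = atan2(p_y, p_x) ≈ -84.59°.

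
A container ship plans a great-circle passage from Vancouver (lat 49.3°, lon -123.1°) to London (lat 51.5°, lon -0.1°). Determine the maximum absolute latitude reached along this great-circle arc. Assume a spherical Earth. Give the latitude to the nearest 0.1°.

≈ 68.5°

The great circle lies in the plane with unit normal n̂ = (p₁ × p₂)/|p₁ × p₂|.
Here n̂_z ≈ +0.367; the vertex latitude is φ_max = arccos|n̂_z| ≈ 68.5°.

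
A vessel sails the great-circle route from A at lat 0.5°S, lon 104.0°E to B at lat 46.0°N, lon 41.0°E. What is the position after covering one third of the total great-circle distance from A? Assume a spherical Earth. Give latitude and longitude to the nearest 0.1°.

≈ lat 17.5°N, lon 87.9°E

Convert each endpoint to a unit vector on the sphere (x = cos φ cos λ, y = cos φ sin λ, z = sin φ).
The central angle between the endpoints is δ = arccos(p₁·p₂) ≈ 1.257 rad (72.0°).
Interpolate at f = 1/3 with slerp weights a = sin((1−f)δ)/sin δ ≈ 0.781, b = sin(fδ)/sin δ ≈ 0.428.
p = a·p₁ + b·p₂ ≈ (0.035, 0.953, 0.301); φ = arcsin(p_z) ≈ 17.51°, λ = atan2(p_y, p_x) ≈ 87.89°.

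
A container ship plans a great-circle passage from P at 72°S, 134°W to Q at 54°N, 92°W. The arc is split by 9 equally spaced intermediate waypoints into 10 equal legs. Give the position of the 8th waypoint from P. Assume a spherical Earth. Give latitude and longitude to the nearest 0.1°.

Convert each endpoint to a unit vector on the sphere (x = cos φ cos λ, y = cos φ sin λ, z = sin φ).
The central angle between the endpoints is δ = arccos(p₁·p₂) ≈ 2.258 rad (129.4°).
Interpolate at f = 8/10 with slerp weights a = sin((1−f)δ)/sin δ ≈ 0.565, b = sin(fδ)/sin δ ≈ 1.258.
p = a·p₁ + b·p₂ ≈ (-0.147, -0.864, 0.481); φ = arcsin(p_z) ≈ 28.73°, λ = atan2(p_y, p_x) ≈ -99.65°.

≈ 28.7°N, 99.7°W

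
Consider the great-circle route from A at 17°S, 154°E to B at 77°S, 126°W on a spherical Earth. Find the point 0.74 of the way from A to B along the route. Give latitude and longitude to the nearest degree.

From cos δ = sin φ₁ sin φ₂ + cos φ₁ cos φ₂ cos Δλ, the central angle is δ ≈ 1.243 rad (71.2°).
Interpolate at f = 0.74 with slerp weights a = sin((1−f)δ)/sin δ ≈ 0.335, b = sin(fδ)/sin δ ≈ 0.840.
p = a·p₁ + b·p₂ ≈ (-0.399, -0.012, -0.917); φ = arcsin(p_z) ≈ -66.45°, λ = atan2(p_y, p_x) ≈ -178.24°.

≈ 66°S, 178°W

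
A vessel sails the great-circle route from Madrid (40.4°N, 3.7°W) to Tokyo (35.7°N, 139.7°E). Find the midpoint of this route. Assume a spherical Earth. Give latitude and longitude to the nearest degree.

≈ 68°N, 74°E

The haversine formula gives a central angle δ ≈ 1.689 rad (96.8°) between the endpoints.
Interpolate at f = 1/2 with slerp weights a = sin((1−f)δ)/sin δ ≈ 0.753, b = sin(fδ)/sin δ ≈ 0.753.
p = a·p₁ + b·p₂ ≈ (0.106, 0.359, 0.927); φ = arcsin(p_z) ≈ 68.05°, λ = atan2(p_y, p_x) ≈ 73.55°.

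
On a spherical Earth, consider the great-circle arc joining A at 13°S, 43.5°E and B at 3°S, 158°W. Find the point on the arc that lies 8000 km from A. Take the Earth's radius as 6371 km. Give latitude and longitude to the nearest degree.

Convert each endpoint to a unit vector on the sphere (x = cos φ cos λ, y = cos φ sin λ, z = sin φ).
The central angle between the endpoints is δ = arccos(p₁·p₂) ≈ 2.676 rad (153.3°). The total great-circle distance is δ·R ≈ 2.676 × 6371 ≈ 17049 km, so the target fraction is f = 8000/17049 ≈ 0.469.
Interpolate at f ≈ 0.469 with slerp weights a = sin((1−f)δ)/sin δ ≈ 2.202, b = sin(fδ)/sin δ ≈ 2.118.
p = a·p₁ + b·p₂ ≈ (-0.404, 0.685, -0.606); φ = arcsin(p_z) ≈ -37.32°, λ = atan2(p_y, p_x) ≈ 120.56°.

≈ 37°S, 121°E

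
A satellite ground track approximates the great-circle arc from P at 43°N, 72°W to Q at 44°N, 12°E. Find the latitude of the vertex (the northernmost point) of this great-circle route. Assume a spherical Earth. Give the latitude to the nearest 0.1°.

≈ 51.9°N

The great circle lies in the plane with unit normal n̂ = (p₁ × p₂)/|p₁ × p₂|.
Here n̂_z ≈ +0.616; the vertex latitude is φ_max = arccos|n̂_z| ≈ 51.9°.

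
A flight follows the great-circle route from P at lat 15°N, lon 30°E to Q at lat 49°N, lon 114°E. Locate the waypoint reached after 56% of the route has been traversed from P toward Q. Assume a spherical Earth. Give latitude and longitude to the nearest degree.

The haversine formula gives a central angle δ ≈ 1.306 rad (74.8°) between the endpoints.
Interpolate at f = 0.56 with slerp weights a = sin((1−f)δ)/sin δ ≈ 0.563, b = sin(fδ)/sin δ ≈ 0.692.
p = a·p₁ + b·p₂ ≈ (0.286, 0.687, 0.668); φ = arcsin(p_z) ≈ 41.92°, λ = atan2(p_y, p_x) ≈ 67.36°.

≈ lat 42°N, lon 67°E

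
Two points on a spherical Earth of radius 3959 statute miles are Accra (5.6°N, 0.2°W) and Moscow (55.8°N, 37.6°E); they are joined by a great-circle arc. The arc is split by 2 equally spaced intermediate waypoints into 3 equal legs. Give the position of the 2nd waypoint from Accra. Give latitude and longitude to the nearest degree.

Convert each endpoint to a unit vector on the sphere (x = cos φ cos λ, y = cos φ sin λ, z = sin φ).
The central angle between the endpoints is δ = arccos(p₁·p₂) ≈ 1.021 rad (58.5°).
Interpolate at f = 2/3 with slerp weights a = sin((1−f)δ)/sin δ ≈ 0.391, b = sin(fδ)/sin δ ≈ 0.738.
p = a·p₁ + b·p₂ ≈ (0.718, 0.252, 0.649); φ = arcsin(p_z) ≈ 40.44°, λ = atan2(p_y, p_x) ≈ 19.32°.

≈ (40°N, 19°E)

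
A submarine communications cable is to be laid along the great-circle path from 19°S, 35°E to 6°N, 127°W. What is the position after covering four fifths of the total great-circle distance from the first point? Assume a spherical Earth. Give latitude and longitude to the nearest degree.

≈ 14°S, 102°W

Convert each endpoint to a unit vector on the sphere (x = cos φ cos λ, y = cos φ sin λ, z = sin φ).
The central angle between the endpoints is δ = arccos(p₁·p₂) ≈ 2.761 rad (158.2°).
Interpolate at f = 4/5 with slerp weights a = sin((1−f)δ)/sin δ ≈ 1.411, b = sin(fδ)/sin δ ≈ 2.161.
p = a·p₁ + b·p₂ ≈ (-0.201, -0.951, -0.233); φ = arcsin(p_z) ≈ -13.50°, λ = atan2(p_y, p_x) ≈ -101.91°.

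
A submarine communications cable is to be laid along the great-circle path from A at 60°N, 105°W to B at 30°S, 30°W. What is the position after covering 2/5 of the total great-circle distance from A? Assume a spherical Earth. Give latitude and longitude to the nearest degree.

Write both endpoints as unit vectors p₁, p₂ with components (cos φ cos λ, cos φ sin λ, sin φ).
The central angle between the endpoints is δ = arccos(p₁·p₂) ≈ 1.898 rad (108.7°).
Interpolate at f = 2/5 with slerp weights a = sin((1−f)δ)/sin δ ≈ 0.959, b = sin(fδ)/sin δ ≈ 0.727.
p = a·p₁ + b·p₂ ≈ (0.421, -0.778, 0.467); φ = arcsin(p_z) ≈ 27.84°, λ = atan2(p_y, p_x) ≈ -61.58°.

≈ 28°N, 62°W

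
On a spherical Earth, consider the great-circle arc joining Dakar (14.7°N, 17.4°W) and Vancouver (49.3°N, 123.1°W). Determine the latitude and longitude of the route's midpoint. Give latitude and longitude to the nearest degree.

Convert each endpoint to a unit vector on the sphere (x = cos φ cos λ, y = cos φ sin λ, z = sin φ).
The central angle between the endpoints is δ = arccos(p₁·p₂) ≈ 1.549 rad (88.8°).
Interpolate at f = 1/2 with slerp weights a = sin((1−f)δ)/sin δ ≈ 0.700, b = sin(fδ)/sin δ ≈ 0.700.
p = a·p₁ + b·p₂ ≈ (0.397, -0.584, 0.708); φ = arcsin(p_z) ≈ 45.06°, λ = atan2(p_y, p_x) ≈ -55.84°.

≈ (45°N, 56°W)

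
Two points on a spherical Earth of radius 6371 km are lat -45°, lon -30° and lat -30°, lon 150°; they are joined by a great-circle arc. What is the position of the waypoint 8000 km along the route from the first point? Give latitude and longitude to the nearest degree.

≈ lat -63°, lon 150°

Convert each endpoint to a unit vector on the sphere (x = cos φ cos λ, y = cos φ sin λ, z = sin φ).
The central angle between the endpoints is δ = arccos(p₁·p₂) ≈ 1.833 rad (105.0°). The total great-circle distance is δ·R ≈ 1.833 × 6371 ≈ 11675 km, so the target fraction is f = 8000/11675 ≈ 0.685.
Interpolate at f ≈ 0.685 with slerp weights a = sin((1−f)δ)/sin δ ≈ 0.565, b = sin(fδ)/sin δ ≈ 0.984.
p = a·p₁ + b·p₂ ≈ (-0.392, 0.227, -0.891); φ = arcsin(p_z) ≈ -63.05°, λ = atan2(p_y, p_x) ≈ 150.00°.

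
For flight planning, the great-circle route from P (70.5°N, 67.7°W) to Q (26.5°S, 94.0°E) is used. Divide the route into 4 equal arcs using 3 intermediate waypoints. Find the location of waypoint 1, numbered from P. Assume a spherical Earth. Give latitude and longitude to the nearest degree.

Convert each endpoint to a unit vector on the sphere (x = cos φ cos λ, y = cos φ sin λ, z = sin φ).
The central angle between the endpoints is δ = arccos(p₁·p₂) ≈ 2.352 rad (134.8°).
Interpolate at f = 1/4 with slerp weights a = sin((1−f)δ)/sin δ ≈ 1.382, b = sin(fδ)/sin δ ≈ 0.781.
p = a·p₁ + b·p₂ ≈ (0.126, 0.271, 0.954); φ = arcsin(p_z) ≈ 72.62°, λ = atan2(p_y, p_x) ≈ 64.98°.

≈ (73°N, 65°E)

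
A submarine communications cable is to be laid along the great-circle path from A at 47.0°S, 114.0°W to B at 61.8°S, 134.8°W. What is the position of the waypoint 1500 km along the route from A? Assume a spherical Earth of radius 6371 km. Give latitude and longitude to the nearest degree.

From cos δ = sin φ₁ sin φ₂ + cos φ₁ cos φ₂ cos Δλ, the central angle is δ ≈ 0.331 rad (18.9°). The total great-circle distance is δ·R ≈ 0.331 × 6371 ≈ 2107 km, so the target fraction is f = 1500/2107 ≈ 0.712.
Interpolate at f ≈ 0.712 with slerp weights a = sin((1−f)δ)/sin δ ≈ 0.293, b = sin(fδ)/sin δ ≈ 0.718.
p = a·p₁ + b·p₂ ≈ (-0.320, -0.423, -0.847); φ = arcsin(p_z) ≈ -57.93°, λ = atan2(p_y, p_x) ≈ -127.12°.

≈ 58°S, 127°W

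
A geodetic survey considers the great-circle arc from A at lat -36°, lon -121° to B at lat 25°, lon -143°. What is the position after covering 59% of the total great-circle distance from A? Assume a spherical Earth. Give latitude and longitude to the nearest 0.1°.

≈ lat -0.1°, lon -134.4°

Write both endpoints as unit vectors p₁, p₂ with components (cos φ cos λ, cos φ sin λ, sin φ).
The central angle between the endpoints is δ = arccos(p₁·p₂) ≈ 1.125 rad (64.4°).
Interpolate at f = 0.59 with slerp weights a = sin((1−f)δ)/sin δ ≈ 0.493, b = sin(fδ)/sin δ ≈ 0.683.
p = a·p₁ + b·p₂ ≈ (-0.700, -0.714, -0.001); φ = arcsin(p_z) ≈ -0.08°, λ = atan2(p_y, p_x) ≈ -134.40°.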